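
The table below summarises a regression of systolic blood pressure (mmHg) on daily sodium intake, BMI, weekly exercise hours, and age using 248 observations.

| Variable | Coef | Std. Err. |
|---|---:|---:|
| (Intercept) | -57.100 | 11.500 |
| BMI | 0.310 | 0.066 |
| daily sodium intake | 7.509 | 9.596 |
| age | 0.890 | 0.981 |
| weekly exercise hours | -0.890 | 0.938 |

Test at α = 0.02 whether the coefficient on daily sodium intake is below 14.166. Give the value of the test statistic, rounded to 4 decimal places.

Read off: b = 7.509, SE = 9.596 for daily sodium intake.
H₀: β₁ = 14.166 vs H₁: β₁ < 14.166.
t = (7.509 − 14.166) / 9.596 = -0.6937.
df = n − k − 1 = 248 − 4 − 1 = 243.
One-sided p ≈ 0.2443, which is ≥ 0.02, so fail to reject H₀.
The data do not give significant evidence that the true slope on daily sodium intake is below 14.166 mmHg per unit, holding the other predictors fixed.

t = -0.6937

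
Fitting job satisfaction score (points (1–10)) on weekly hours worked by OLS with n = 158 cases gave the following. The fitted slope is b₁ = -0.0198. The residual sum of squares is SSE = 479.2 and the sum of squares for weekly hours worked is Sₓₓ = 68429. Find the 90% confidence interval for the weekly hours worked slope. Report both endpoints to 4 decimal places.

MSE = SSE/(n − 2) = 479.2/156 = 3.07179.
SE(b₁) = √(MSE/Sₓₓ) = √(3.07179/68429) = 0.00670002.
df = n − 2 = 156.
t* = t_{0.05, 156} = 1.65468.
Margin = t* × SE = 1.65468 × 0.00670002 = 0.011086.
CI: -0.0198 ± 0.011086 → (-0.0309, -0.0087).
With 90% confidence, each one-unit increase in weekly hours worked is associated with a change of between -0.0309 and -0.0087 points (1–10) in job satisfaction score.

(-0.0309, -0.0087)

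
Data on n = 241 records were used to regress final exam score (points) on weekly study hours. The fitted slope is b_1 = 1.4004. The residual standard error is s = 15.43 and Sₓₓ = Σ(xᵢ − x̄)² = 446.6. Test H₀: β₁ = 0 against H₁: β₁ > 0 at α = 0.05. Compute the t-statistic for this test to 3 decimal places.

SE(b_1) = s/√Sₓₓ = 15.43/√446.6 = 0.730141.
t = 1.4004 / 0.730141 = 1.918.
df = n − 2 = 239.
One-sided p ≈ 0.0282, which is < 0.05, so reject H₀.
There is evidence that the true slope on weekly study hours is positive.

t = 1.918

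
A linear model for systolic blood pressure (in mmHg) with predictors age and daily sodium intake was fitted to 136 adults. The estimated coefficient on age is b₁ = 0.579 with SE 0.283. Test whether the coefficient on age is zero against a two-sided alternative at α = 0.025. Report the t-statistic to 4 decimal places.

t = 2.0459

H₀: β₁ = 0 vs H₁: β₁ ≠ 0.
t = (b₁ − β₁⁰)/SE = 0.579 / 0.283 = 2.0459.
df = n − k − 1 = 136 − 2 − 1 = 133.
Two-sided p ≈ 0.0427, which is ≥ 0.025, so fail to reject H₀.
The data do not give significant evidence of an association between age and systolic blood pressure, after adjusting for the other predictors.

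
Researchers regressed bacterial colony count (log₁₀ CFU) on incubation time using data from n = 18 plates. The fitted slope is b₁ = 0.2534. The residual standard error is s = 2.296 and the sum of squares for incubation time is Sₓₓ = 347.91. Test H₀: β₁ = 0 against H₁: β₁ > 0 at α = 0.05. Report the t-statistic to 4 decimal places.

t = 2.0586

SE(b₁) = s/√Sₓₓ = 2.296/√347.91 = 0.123094.
t = 0.2534 / 0.123094 = 2.0586.
df = n − 2 = 16.
One-sided p ≈ 0.0281, which is < 0.05, so reject H₀.
There is evidence that the true slope on incubation time is positive.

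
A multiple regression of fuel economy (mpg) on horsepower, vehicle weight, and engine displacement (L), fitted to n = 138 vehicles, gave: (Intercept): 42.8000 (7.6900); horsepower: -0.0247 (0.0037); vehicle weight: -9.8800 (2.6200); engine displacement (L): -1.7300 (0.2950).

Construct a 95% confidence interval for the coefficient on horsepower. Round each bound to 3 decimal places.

(-0.032, -0.017)

Read off: b = -0.0247, SE = 0.0037 for horsepower.
df = n − k − 1 = 138 − 3 − 1 = 134.
t* = t_{0.025, 134} = 1.977826.
Margin = t* × SE = 1.977826 × 0.0037 = 0.00732.
CI: -0.0247 ± 0.00732 → (-0.032, -0.017).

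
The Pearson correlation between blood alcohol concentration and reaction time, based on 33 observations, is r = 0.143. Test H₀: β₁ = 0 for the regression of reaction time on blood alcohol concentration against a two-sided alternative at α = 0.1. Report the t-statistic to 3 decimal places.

t = 0.804

t = r·√(n − 2)/√(1 − r²) = 0.143·√31/√0.979551 = 0.804.
df = n − 2 = 31.
Two-sided p ≈ 0.4273, which is ≥ 0.1, so fail to reject H₀.
The data do not give significant evidence of a linear association between blood alcohol concentration and reaction time.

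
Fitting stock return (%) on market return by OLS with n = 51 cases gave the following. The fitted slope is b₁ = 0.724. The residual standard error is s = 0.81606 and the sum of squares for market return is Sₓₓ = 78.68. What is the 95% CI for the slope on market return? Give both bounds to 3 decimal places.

SE(b₁) = s/√Sₓₓ = 0.81606/√78.68 = 0.0920004.
df = n − 2 = 49.
t* = t_{0.025, 49} = 2.009575.
Margin = t* × SE = 2.009575 × 0.0920004 = 0.18488.
CI: 0.724 ± 0.18488 → (0.539, 0.909).
With 95% confidence, each one-unit increase in market return is associated with a change of between 0.539 and 0.909 % in stock return.

(0.539, 0.909)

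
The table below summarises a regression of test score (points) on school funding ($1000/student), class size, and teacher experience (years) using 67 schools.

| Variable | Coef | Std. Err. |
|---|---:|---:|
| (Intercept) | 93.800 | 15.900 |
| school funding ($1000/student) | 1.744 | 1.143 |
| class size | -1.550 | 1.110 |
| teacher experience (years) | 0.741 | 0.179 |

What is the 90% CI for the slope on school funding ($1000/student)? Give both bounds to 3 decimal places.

Read off: b = 1.744, SE = 1.143 for school funding ($1000/student).
df = n − k − 1 = 67 − 3 − 1 = 63.
t* = t_{0.05, 63} = 1.669402.
Margin = t* × SE = 1.669402 × 1.143 = 1.90813.
CI: 1.744 ± 1.90813 → (-0.164, 3.652).

(-0.164, 3.652)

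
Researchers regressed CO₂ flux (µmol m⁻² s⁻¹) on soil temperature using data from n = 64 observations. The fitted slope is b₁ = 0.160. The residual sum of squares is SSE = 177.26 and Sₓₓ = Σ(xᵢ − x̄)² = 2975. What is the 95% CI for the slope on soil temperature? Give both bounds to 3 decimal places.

(0.098, 0.222)

MSE = SSE/(n − 2) = 177.26/62 = 2.85903.
SE(b₁) = √(MSE/Sₓₓ) = √(2.85903/2975) = 0.0310003.
df = n − 2 = 62.
t* = t_{0.025, 62} = 1.998972.
Margin = t* × SE = 1.998972 × 0.0310003 = 0.06197.
CI: 0.160 ± 0.06197 → (0.098, 0.222).
With 95% confidence, each one-unit increase in soil temperature is associated with a change of between 0.098 and 0.222 µmol m⁻² s⁻¹ in CO₂ flux.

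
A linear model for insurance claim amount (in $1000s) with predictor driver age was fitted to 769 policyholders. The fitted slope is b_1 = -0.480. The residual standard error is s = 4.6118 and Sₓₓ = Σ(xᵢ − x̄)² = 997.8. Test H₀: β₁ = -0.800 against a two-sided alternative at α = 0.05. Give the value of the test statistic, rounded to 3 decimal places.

t = 2.192

SE(b_1) = s/√Sₓₓ = 4.6118/√997.8 = 0.145999.
t = (-0.480 − (-0.800)) / 0.145999 = 2.192.
df = n − 2 = 767.
Two-sided p ≈ 0.0287, which is < 0.05, so reject H₀.
There is evidence that the true slope on driver age differs from -0.800 $1000s per unit.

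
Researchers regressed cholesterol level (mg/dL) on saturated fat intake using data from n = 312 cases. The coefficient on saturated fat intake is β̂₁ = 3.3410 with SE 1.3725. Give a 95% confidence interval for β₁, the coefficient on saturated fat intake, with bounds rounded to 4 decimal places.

(0.6404, 6.0416)

df = n − 2 = 312 − 2 = 310.
t* = t_{0.025, 310} = 1.967646.
Margin = t* × SE = 1.967646 × 1.3725 = 2.700594.
CI: 3.3410 ± 2.700594 → (0.6404, 6.0416).
With 95% confidence, each one-unit increase in saturated fat intake is associated with a change of between 0.6404 and 6.0416 mg/dL in cholesterol level.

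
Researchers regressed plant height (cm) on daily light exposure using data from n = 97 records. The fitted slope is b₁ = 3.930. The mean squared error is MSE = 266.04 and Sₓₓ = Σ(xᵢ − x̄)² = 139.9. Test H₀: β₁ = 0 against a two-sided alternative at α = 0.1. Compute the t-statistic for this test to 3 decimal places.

SE(b₁) = √(MSE/Sₓₓ) = √(266.04/139.9) = 1.379.
t = 3.930 / 1.379 = 2.850.
df = n − 2 = 95.
Two-sided p ≈ 0.0054, which is < 0.1, so reject H₀.
There is evidence that daily light exposure is associated with plant height.

t = 2.850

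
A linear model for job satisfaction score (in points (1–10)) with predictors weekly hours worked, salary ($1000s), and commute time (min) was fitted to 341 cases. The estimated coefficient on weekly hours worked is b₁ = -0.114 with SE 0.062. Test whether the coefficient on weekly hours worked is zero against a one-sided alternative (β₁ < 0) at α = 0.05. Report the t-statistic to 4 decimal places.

H₀: β₁ = 0 vs H₁: β₁ < 0.
t = (b₁ − β₁⁰)/SE = -0.114 / 0.062 = -1.8387.
df = n − k − 1 = 341 − 3 − 1 = 337.
One-sided p ≈ 0.0334, which is < 0.05, so reject H₀.
There is evidence that the true slope on weekly hours worked is negative, holding the other predictors fixed.

t = -1.8387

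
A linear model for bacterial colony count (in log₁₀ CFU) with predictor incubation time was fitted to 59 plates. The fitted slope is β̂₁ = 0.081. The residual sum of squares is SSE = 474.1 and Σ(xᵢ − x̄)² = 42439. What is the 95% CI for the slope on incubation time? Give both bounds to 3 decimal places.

(0.053, 0.109)

MSE = SSE/(n − 2) = 474.1/57 = 8.31754.
SE(β̂₁) = √(MSE/Sₓₓ) = √(8.31754/42439) = 0.0139996.
df = n − 2 = 57.
t* = t_{0.025, 57} = 2.002465.
Margin = t* × SE = 2.002465 × 0.0139996 = 0.02803.
CI: 0.081 ± 0.02803 → (0.053, 0.109).
With 95% confidence, each one-unit increase in incubation time is associated with a change of between 0.053 and 0.109 log₁₀ CFU in bacterial colony count.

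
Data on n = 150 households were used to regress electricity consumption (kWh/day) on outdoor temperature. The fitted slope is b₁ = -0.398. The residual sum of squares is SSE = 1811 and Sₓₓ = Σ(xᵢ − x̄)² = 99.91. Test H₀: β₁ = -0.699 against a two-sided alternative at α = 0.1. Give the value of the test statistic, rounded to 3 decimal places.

t = 0.860

MSE = SSE/(n − 2) = 1811/148 = 12.2365.
SE(b₁) = √(MSE/Sₓₓ) = √(12.2365/99.91) = 0.349964.
t = (-0.398 − (-0.699)) / 0.349964 = 0.860.
df = n − 2 = 148.
Two-sided p ≈ 0.3911, which is ≥ 0.1, so fail to reject H₀.
The data are consistent with a true slope of -0.699 kWh/day per unit of outdoor temperature.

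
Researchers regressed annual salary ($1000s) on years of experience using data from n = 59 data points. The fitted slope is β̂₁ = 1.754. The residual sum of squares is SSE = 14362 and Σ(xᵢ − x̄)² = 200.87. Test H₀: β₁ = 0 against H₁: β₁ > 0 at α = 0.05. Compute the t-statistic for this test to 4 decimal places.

t = 1.5661

MSE = SSE/(n − 2) = 14362/57 = 251.965.
SE(β̂₁) = √(MSE/Sₓₓ) = √(251.965/200.87) = 1.11999.
t = 1.754 / 1.11999 = 1.5661.
df = n − 2 = 57.
One-sided p ≈ 0.0614, which is ≥ 0.05, so fail to reject H₀.
The data do not give significant evidence that the true slope on years of experience is positive.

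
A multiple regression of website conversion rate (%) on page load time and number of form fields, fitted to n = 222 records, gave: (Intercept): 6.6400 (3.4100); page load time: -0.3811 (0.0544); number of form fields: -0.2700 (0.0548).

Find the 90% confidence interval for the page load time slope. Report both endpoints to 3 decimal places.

Read off: b = -0.3811, SE = 0.0544 for page load time.
df = n − k − 1 = 222 − 2 − 1 = 219.
t* = t_{0.05, 219} = 1.651841.
Margin = t* × SE = 1.651841 × 0.0544 = 0.08986.
CI: -0.3811 ± 0.08986 → (-0.471, -0.291).

(-0.471, -0.291)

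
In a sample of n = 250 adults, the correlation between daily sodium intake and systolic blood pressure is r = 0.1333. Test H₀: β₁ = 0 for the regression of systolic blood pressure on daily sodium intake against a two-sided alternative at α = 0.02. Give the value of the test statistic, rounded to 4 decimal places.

t = 2.1181

t = r·√(n − 2)/√(1 − r²) = 0.1333·√248/√0.982231 = 2.1181.
df = n − 2 = 248.
Two-sided p ≈ 0.0352, which is ≥ 0.02, so fail to reject H₀.
The data do not give significant evidence of a linear association between daily sodium intake and systolic blood pressure.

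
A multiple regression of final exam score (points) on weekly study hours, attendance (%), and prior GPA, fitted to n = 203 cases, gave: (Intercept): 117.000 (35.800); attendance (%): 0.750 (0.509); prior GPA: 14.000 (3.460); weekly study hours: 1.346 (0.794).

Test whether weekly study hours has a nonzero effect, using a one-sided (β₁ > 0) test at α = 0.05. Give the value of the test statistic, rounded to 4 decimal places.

Read off: b = 1.346, SE = 0.794 for weekly study hours.
H₀: β₁ = 0 vs H₁: β₁ > 0.
t = 1.346 / 0.794 = 1.6952.
df = n − k − 1 = 203 − 3 − 1 = 199.
One-sided p ≈ 0.0458, which is < 0.05, so reject H₀.
There is evidence that the true slope on weekly study hours is positive, holding the other predictors fixed.

t = 1.6952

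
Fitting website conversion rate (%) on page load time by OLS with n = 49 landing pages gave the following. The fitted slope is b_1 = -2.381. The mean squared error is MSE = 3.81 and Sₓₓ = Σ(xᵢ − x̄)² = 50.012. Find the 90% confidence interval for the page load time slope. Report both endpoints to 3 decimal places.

SE(b_1) = √(MSE/Sₓₓ) = √(3.81/50.012) = 0.27601.
df = n − 2 = 47.
t* = t_{0.05, 47} = 1.677927.
Margin = t* × SE = 1.677927 × 0.27601 = 0.46313.
CI: -2.381 ± 0.46313 → (-2.844, -1.918).
With 90% confidence, each one-unit increase in page load time is associated with a change of between -2.844 and -1.918 % in website conversion rate.

(-2.844, -1.918)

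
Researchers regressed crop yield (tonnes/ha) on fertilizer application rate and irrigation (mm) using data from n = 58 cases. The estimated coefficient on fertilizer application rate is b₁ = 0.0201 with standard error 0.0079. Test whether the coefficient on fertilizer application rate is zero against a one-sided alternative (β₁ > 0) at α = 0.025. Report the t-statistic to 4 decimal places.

H₀: β₁ = 0 vs H₁: β₁ > 0.
t = (b₁ − β₁⁰)/SE = 0.0201 / 0.0079 = 2.5443.
df = n − k − 1 = 58 − 2 − 1 = 55.
One-sided p ≈ 0.0069, which is < 0.025, so reject H₀.
There is evidence that the true slope on fertilizer application rate is positive, holding the other predictors fixed.

t = 2.5443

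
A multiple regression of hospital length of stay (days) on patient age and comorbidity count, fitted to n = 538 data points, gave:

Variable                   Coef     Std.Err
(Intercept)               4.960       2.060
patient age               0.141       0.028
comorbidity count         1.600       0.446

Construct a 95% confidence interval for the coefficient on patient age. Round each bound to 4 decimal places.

Read off: b = 0.141, SE = 0.028 for patient age.
df = n − k − 1 = 538 − 2 − 1 = 535.
t* = t_{0.025, 535} = 1.964408.
Margin = t* × SE = 1.964408 × 0.028 = 0.055003.
CI: 0.141 ± 0.055003 → (0.0860, 0.1960).

(0.0860, 0.1960)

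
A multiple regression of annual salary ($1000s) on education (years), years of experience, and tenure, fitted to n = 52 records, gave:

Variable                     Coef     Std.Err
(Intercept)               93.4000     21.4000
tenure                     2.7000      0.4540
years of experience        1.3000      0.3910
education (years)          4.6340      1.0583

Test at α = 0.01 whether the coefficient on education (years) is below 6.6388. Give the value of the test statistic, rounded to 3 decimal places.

t = -1.894

Read off: b = 4.6340, SE = 1.0583 for education (years).
H₀: β₁ = 6.6388 vs H₁: β₁ < 6.6388.
t = (4.6340 − 6.6388) / 1.0583 = -1.894.
df = n − k − 1 = 52 − 3 − 1 = 48.
One-sided p ≈ 0.0321, which is ≥ 0.01, so fail to reject H₀.
The data do not give significant evidence that the true slope on education (years) is below 6.6388 $1000s per unit, holding the other predictors fixed.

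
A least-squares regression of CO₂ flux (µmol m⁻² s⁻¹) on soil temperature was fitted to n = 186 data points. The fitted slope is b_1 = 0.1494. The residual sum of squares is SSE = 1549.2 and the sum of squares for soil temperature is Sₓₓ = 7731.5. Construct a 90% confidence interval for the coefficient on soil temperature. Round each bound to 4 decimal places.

MSE = SSE/(n − 2) = 1549.2/184 = 8.41957.
SE(b_1) = √(MSE/Sₓₓ) = √(8.41957/7731.5) = 0.0329999.
df = n − 2 = 184.
t* = t_{0.05, 184} = 1.653177.
Margin = t* × SE = 1.653177 × 0.0329999 = 0.054555.
CI: 0.1494 ± 0.054555 → (0.0948, 0.2040).
With 90% confidence, each one-unit increase in soil temperature is associated with a change of between 0.0948 and 0.2040 µmol m⁻² s⁻¹ in CO₂ flux.

(0.0948, 0.2040)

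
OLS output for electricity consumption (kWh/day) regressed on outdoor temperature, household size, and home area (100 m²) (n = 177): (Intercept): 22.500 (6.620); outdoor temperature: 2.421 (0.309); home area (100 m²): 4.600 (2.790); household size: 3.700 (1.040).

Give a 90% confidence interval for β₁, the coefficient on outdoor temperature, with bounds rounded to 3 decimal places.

(1.910, 2.932)

Read off: b = 2.421, SE = 0.309 for outdoor temperature.
df = n − k − 1 = 177 − 3 − 1 = 173.
t* = t_{0.05, 173} = 1.653709.
Margin = t* × SE = 1.653709 × 0.309 = 0.51100.
CI: 2.421 ± 0.51100 → (1.910, 2.932).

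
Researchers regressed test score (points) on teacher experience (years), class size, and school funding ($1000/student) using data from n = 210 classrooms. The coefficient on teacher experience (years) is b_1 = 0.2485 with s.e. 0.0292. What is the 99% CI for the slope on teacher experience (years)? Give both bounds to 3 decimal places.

df = n − k − 1 = 210 − 3 − 1 = 206.
t* = t_{0.005, 206} = 2.599906.
Margin = t* × SE = 2.599906 × 0.0292 = 0.07592.
CI: 0.2485 ± 0.07592 → (0.173, 0.324).
With 99% confidence, each one-unit increase in teacher experience (years) is associated with a change of between 0.173 and 0.324 points in test score, holding the other predictors fixed.

(0.173, 0.324)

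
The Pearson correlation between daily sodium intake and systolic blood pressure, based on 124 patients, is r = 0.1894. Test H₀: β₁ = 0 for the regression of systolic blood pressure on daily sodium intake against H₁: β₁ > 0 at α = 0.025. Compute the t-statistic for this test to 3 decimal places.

t = 2.131

t = r·√(n − 2)/√(1 − r²) = 0.1894·√122/√0.964128 = 2.131.
df = n − 2 = 122.
One-sided p ≈ 0.0176, which is < 0.025, so reject H₀.
There is evidence of a linear association between daily sodium intake and systolic blood pressure.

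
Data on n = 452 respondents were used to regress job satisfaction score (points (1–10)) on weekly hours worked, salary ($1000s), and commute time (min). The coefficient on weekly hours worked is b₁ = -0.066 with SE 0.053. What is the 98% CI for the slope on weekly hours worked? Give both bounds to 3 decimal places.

(-0.190, 0.058)

df = n − k − 1 = 452 − 3 − 1 = 448.
t* = t_{0.01, 448} = 2.3347.
Margin = t* × SE = 2.3347 × 0.053 = 0.12374.
CI: -0.066 ± 0.12374 → (-0.190, 0.058).
With 98% confidence, each one-unit increase in weekly hours worked is associated with a change of between -0.190 and 0.058 points (1–10) in job satisfaction score, holding the other predictors fixed.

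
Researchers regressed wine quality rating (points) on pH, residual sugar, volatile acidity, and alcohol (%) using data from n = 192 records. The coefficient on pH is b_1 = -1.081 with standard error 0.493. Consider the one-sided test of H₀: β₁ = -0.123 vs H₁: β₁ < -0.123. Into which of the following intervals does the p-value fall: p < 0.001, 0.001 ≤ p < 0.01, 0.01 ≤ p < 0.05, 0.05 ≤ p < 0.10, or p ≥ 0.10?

0.01 ≤ p < 0.05

t = (-1.081 − (-0.123)) / 0.493 = -1.943.
df = n − k − 1 = 192 − 4 − 1 = 187.
One-sided p = P(T_{187} < t) ≈ 0.0267.
So 0.01 ≤ p < 0.05.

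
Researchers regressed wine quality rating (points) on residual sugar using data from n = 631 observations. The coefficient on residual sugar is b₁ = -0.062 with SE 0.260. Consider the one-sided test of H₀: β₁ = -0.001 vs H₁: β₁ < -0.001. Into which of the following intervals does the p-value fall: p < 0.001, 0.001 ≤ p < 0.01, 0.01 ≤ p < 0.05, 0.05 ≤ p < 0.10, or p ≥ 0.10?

p ≥ 0.10

t = (-0.062 − (-0.001)) / 0.260 = -0.235.
df = n − 2 = 631 − 2 = 629.
One-sided p = P(T_{629} < t) ≈ 0.4073.
So p ≥ 0.10.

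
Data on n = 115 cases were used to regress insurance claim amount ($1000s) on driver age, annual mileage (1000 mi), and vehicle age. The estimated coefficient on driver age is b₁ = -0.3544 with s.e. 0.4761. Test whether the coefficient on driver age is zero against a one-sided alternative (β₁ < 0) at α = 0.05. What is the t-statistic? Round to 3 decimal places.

H₀: β₁ = 0 vs H₁: β₁ < 0.
t = (b₁ − β₁⁰)/SE = -0.3544 / 0.4761 = -0.744.
df = n − k − 1 = 115 − 3 − 1 = 111.
One-sided p ≈ 0.2291, which is ≥ 0.05, so fail to reject H₀.
The data do not give significant evidence that the true slope on driver age is negative, holding the other predictors fixed.

t = -0.744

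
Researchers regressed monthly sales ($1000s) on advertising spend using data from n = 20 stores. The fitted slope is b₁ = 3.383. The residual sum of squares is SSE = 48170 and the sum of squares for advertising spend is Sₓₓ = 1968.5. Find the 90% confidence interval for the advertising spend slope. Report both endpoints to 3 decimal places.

MSE = SSE/(n − 2) = 48170/18 = 2676.11.
SE(b₁) = √(MSE/Sₓₓ) = √(2676.11/1968.5) = 1.16596.
df = n − 2 = 18.
t* = t_{0.05, 18} = 1.734064.
Margin = t* × SE = 1.734064 × 1.16596 = 2.02185.
CI: 3.383 ± 2.02185 → (1.361, 5.405).
With 90% confidence, each one-unit increase in advertising spend is associated with a change of between 1.361 and 5.405 $1000s in monthly sales.

(1.361, 5.405)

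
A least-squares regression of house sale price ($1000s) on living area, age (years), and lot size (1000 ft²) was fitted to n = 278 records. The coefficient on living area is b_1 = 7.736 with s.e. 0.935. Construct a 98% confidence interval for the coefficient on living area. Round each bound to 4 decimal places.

(5.5481, 9.9239)

df = n − k − 1 = 278 − 3 − 1 = 274.
t* = t_{0.01, 274} = 2.340034.
Margin = t* × SE = 2.340034 × 0.935 = 2.187932.
CI: 7.736 ± 2.187932 → (5.5481, 9.9239).
With 98% confidence, each one-unit increase in living area is associated with a change of between 5.5481 and 9.9239 $1000s in house sale price, holding the other predictors fixed.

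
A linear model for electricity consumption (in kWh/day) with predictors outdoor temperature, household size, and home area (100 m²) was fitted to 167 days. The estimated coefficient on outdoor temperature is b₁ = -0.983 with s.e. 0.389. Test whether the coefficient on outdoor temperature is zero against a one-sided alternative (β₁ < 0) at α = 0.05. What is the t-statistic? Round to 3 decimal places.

t = -2.527

H₀: β₁ = 0 vs H₁: β₁ < 0.
t = (b₁ − β₁⁰)/SE = -0.983 / 0.389 = -2.527.
df = n − k − 1 = 167 − 3 − 1 = 163.
One-sided p ≈ 0.0062, which is < 0.05, so reject H₀.
There is evidence that the true slope on outdoor temperature is negative, holding the other predictors fixed.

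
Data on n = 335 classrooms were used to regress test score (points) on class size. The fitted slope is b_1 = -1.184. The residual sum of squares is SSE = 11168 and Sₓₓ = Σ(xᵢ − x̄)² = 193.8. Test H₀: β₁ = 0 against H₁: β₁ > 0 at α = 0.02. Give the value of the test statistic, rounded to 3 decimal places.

t = -2.846

MSE = SSE/(n − 2) = 11168/333 = 33.5375.
SE(b_1) = √(MSE/Sₓₓ) = √(33.5375/193.8) = 0.415996.
t = -1.184 / 0.415996 = -2.846.
df = n − 2 = 333.
One-sided p ≈ 0.9977, which is ≥ 0.02, so fail to reject H₀.
The data do not give significant evidence that the true slope on class size is positive.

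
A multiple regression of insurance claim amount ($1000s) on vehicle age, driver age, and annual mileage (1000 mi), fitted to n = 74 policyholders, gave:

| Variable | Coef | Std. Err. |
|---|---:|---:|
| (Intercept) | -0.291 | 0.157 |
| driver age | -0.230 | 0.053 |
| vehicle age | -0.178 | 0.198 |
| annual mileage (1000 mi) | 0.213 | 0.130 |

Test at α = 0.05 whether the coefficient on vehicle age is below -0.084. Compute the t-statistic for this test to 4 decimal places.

t = -0.4747

Read off: b = -0.178, SE = 0.198 for vehicle age.
H₀: β₁ = -0.084 vs H₁: β₁ < -0.084.
t = (-0.178 − (-0.084)) / 0.198 = -0.4747.
df = n − k − 1 = 74 − 3 − 1 = 70.
One-sided p ≈ 0.3182, which is ≥ 0.05, so fail to reject H₀.
The data do not give significant evidence that the true slope on vehicle age is below -0.084 $1000s per unit, holding the other predictors fixed.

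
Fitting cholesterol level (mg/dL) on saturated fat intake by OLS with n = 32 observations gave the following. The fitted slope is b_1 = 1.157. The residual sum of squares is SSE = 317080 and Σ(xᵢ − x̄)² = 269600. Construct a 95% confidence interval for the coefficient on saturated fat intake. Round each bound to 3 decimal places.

MSE = SSE/(n − 2) = 317080/30 = 10569.3.
SE(b_1) = √(MSE/Sₓₓ) = √(10569.3/269600) = 0.197999.
df = n − 2 = 30.
t* = t_{0.025, 30} = 2.042272.
Margin = t* × SE = 2.042272 × 0.197999 = 0.40437.
CI: 1.157 ± 0.40437 → (0.753, 1.561).
With 95% confidence, each one-unit increase in saturated fat intake is associated with a change of between 0.753 and 1.561 mg/dL in cholesterol level.

(0.753, 1.561)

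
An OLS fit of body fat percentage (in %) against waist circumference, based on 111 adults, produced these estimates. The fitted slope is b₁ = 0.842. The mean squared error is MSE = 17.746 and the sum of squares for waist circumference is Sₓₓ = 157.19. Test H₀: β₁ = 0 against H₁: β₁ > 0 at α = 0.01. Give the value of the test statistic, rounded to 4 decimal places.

t = 2.5060

SE(b₁) = √(MSE/Sₓₓ) = √(17.746/157.19) = 0.335999.
t = 0.842 / 0.335999 = 2.5060.
df = n − 2 = 109.
One-sided p ≈ 0.0068, which is < 0.01, so reject H₀.
There is evidence that the true slope on waist circumference is positive.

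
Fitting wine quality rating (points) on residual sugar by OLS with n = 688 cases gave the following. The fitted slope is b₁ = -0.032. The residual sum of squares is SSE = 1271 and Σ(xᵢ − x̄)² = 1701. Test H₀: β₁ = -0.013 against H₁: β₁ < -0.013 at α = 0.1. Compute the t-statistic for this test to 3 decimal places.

t = -0.576

MSE = SSE/(n − 2) = 1271/686 = 1.85277.
SE(b₁) = √(MSE/Sₓₓ) = √(1.85277/1701) = 0.0330034.
t = (-0.032 − (-0.013)) / 0.0330034 = -0.576.
df = n − 2 = 686.
One-sided p ≈ 0.2825, which is ≥ 0.1, so fail to reject H₀.
The data do not give significant evidence that the true slope on residual sugar is below -0.013 points per unit.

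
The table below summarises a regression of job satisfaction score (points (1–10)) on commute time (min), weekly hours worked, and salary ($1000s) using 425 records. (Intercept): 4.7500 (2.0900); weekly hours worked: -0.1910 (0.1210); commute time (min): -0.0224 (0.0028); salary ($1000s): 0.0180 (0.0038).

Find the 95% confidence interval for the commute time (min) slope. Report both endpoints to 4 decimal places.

Read off: b = -0.0224, SE = 0.0028 for commute time (min).
df = n − k − 1 = 425 − 3 − 1 = 421.
t* = t_{0.025, 421} = 1.965615.
Margin = t* × SE = 1.965615 × 0.0028 = 0.005504.
CI: -0.0224 ± 0.005504 → (-0.0279, -0.0169).

(-0.0279, -0.0169)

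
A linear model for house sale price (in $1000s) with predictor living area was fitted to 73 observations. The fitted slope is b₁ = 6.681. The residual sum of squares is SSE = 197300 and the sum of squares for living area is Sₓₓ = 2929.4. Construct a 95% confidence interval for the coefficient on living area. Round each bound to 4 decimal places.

(4.7390, 8.6230)

MSE = SSE/(n − 2) = 197300/71 = 2778.87.
SE(b₁) = √(MSE/Sₓₓ) = √(2778.87/2929.4) = 0.973969.
df = n − 2 = 71.
t* = t_{0.025, 71} = 1.993943.
Margin = t* × SE = 1.993943 × 0.973969 = 1.942039.
CI: 6.681 ± 1.942039 → (4.7390, 8.6230).
With 95% confidence, each one-unit increase in living area is associated with a change of between 4.7390 and 8.6230 $1000s in house sale price.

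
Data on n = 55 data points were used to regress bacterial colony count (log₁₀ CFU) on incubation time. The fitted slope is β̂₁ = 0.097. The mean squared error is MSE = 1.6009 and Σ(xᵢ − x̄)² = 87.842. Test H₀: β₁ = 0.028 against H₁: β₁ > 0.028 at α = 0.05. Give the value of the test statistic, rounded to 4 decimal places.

SE(β̂₁) = √(MSE/Sₓₓ) = √(1.6009/87.842) = 0.134999.
t = (0.097 − 0.028) / 0.134999 = 0.5111.
df = n − 2 = 53.
One-sided p ≈ 0.3057, which is ≥ 0.05, so fail to reject H₀.
The data do not give significant evidence that the true slope on incubation time exceeds 0.028 log₁₀ CFU per unit.

t = 0.5111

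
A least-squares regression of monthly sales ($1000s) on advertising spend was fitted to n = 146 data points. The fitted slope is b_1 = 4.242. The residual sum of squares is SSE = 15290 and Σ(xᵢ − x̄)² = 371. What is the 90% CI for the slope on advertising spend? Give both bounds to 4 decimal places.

(3.3563, 5.1277)

MSE = SSE/(n − 2) = 15290/144 = 106.181.
SE(b_1) = √(MSE/Sₓₓ) = √(106.181/371) = 0.534978.
df = n − 2 = 144.
t* = t_{0.05, 144} = 1.655504.
Margin = t* × SE = 1.655504 × 0.534978 = 0.885658.
CI: 4.242 ± 0.885658 → (3.3563, 5.1277).
With 90% confidence, each one-unit increase in advertising spend is associated with a change of between 3.3563 and 5.1277 $1000s in monthly sales.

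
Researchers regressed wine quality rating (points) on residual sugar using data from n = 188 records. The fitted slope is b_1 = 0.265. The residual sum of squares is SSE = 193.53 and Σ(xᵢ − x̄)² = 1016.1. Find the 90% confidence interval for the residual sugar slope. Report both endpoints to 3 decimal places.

MSE = SSE/(n − 2) = 193.53/186 = 1.04048.
SE(b_1) = √(MSE/Sₓₓ) = √(1.04048/1016.1) = 0.032.
df = n − 2 = 186.
t* = t_{0.05, 186} = 1.653087.
Margin = t* × SE = 1.653087 × 0.032 = 0.05290.
CI: 0.265 ± 0.05290 → (0.212, 0.318).
With 90% confidence, each one-unit increase in residual sugar is associated with a change of between 0.212 and 0.318 points in wine quality rating.

(0.212, 0.318)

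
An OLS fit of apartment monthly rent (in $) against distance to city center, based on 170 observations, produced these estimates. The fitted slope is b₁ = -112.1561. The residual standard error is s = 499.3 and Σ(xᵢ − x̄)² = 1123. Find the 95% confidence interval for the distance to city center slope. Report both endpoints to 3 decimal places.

(-141.570, -82.742)

SE(b₁) = s/√Sₓₓ = 499.3/√1123 = 14.8995.
df = n − 2 = 168.
t* = t_{0.025, 168} = 1.974185.
Margin = t* × SE = 1.974185 × 14.8995 = 29.41437.
CI: -112.1561 ± 29.41437 → (-141.570, -82.742).
With 95% confidence, each one-unit increase in distance to city center is associated with a change of between -141.570 and -82.742 $ in apartment monthly rent.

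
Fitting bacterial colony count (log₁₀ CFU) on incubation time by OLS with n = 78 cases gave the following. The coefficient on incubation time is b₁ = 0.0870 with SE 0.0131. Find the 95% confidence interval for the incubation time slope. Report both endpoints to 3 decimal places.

df = n − 2 = 78 − 2 = 76.
t* = t_{0.025, 76} = 1.991673.
Margin = t* × SE = 1.991673 × 0.0131 = 0.02609.
CI: 0.0870 ± 0.02609 → (0.061, 0.113).
With 95% confidence, each one-unit increase in incubation time is associated with a change of between 0.061 and 0.113 log₁₀ CFU in bacterial colony count.

(0.061, 0.113)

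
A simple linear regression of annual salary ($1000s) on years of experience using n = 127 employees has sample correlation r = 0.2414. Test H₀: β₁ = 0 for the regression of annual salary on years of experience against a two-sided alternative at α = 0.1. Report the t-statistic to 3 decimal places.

t = 2.781

t = r·√(n − 2)/√(1 − r²) = 0.2414·√125/√0.941726 = 2.781.
df = n − 2 = 125.
Two-sided p ≈ 0.0063, which is < 0.1, so reject H₀.
There is evidence of a linear association between years of experience and annual salary.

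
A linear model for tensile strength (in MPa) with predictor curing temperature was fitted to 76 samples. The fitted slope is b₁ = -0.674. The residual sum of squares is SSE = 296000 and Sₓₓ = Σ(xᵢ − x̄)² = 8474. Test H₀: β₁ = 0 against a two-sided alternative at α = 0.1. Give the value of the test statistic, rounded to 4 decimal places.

t = -0.9810

MSE = SSE/(n − 2) = 296000/74 = 4000.
SE(b₁) = √(MSE/Sₓₓ) = √(4000/8474) = 0.687046.
t = -0.674 / 0.687046 = -0.9810.
df = n − 2 = 74.
Two-sided p ≈ 0.3298, which is ≥ 0.1, so fail to reject H₀.
The data do not give significant evidence of an association between curing temperature and tensile strength.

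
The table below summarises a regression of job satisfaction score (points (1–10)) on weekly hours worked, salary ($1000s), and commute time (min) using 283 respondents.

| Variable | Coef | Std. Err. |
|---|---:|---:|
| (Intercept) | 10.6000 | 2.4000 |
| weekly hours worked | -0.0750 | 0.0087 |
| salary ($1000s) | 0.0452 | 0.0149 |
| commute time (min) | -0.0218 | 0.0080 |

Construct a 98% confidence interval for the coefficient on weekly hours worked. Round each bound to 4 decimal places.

(-0.0954, -0.0546)

Read off: b = -0.0750, SE = 0.0087 for weekly hours worked.
df = n − k − 1 = 283 − 3 − 1 = 279.
t* = t_{0.01, 279} = 2.339788.
Margin = t* × SE = 2.339788 × 0.0087 = 0.020356.
CI: -0.0750 ± 0.020356 → (-0.0954, -0.0546).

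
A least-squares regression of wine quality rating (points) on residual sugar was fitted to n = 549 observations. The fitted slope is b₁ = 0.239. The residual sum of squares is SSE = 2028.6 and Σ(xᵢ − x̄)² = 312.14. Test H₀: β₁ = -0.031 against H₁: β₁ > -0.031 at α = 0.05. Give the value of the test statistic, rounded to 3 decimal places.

MSE = SSE/(n − 2) = 2028.6/547 = 3.70859.
SE(b₁) = √(MSE/Sₓₓ) = √(3.70859/312.14) = 0.109001.
t = (0.239 − (-0.031)) / 0.109001 = 2.477.
df = n − 2 = 547.
One-sided p ≈ 0.0068, which is < 0.05, so reject H₀.
There is evidence that the true slope on residual sugar exceeds -0.031 points per unit.

t = 2.477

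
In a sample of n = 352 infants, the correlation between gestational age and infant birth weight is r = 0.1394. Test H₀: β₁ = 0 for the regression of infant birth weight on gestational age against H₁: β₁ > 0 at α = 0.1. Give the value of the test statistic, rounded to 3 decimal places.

t = r·√(n − 2)/√(1 − r²) = 0.1394·√350/√0.980568 = 2.634.
df = n − 2 = 350.
One-sided p ≈ 0.0044, which is < 0.1, so reject H₀.
There is evidence of a linear association between gestational age and infant birth weight.

t = 2.634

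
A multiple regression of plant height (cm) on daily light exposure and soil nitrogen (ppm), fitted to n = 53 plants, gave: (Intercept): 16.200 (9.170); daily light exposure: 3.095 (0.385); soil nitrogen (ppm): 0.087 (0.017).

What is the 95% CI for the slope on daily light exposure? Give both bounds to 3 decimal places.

(2.322, 3.868)

Read off: b = 3.095, SE = 0.385 for daily light exposure.
df = n − k − 1 = 53 − 2 − 1 = 50.
t* = t_{0.025, 50} = 2.008559.
Margin = t* × SE = 2.008559 × 0.385 = 0.77330.
CI: 3.095 ± 0.77330 → (2.322, 3.868).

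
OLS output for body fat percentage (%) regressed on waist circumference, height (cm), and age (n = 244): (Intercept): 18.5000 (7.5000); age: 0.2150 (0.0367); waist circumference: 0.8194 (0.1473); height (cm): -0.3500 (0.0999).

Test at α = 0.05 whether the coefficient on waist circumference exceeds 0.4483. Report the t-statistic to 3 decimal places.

Read off: b = 0.8194, SE = 0.1473 for waist circumference.
H₀: β₁ = 0.4483 vs H₁: β₁ > 0.4483.
t = (0.8194 − 0.4483) / 0.1473 = 2.519.
df = n − k − 1 = 244 − 3 − 1 = 240.
One-sided p ≈ 0.0062, which is < 0.05, so reject H₀.
There is evidence that the true slope on waist circumference exceeds 0.4483 % per unit, holding the other predictors fixed.

t = 2.519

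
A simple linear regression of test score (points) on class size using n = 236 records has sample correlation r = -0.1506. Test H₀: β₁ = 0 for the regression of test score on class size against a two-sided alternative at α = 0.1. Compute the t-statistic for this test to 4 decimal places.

t = r·√(n − 2)/√(1 − r²) = -0.1506·√234/√0.97732 = -2.3303.
df = n − 2 = 234.
Two-sided p ≈ 0.0206, which is < 0.1, so reject H₀.
There is evidence of a linear association between class size and test score.

t = -2.3303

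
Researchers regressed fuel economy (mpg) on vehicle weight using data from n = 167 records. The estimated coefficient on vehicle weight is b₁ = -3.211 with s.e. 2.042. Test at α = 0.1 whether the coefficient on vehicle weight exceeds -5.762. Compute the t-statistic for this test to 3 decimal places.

H₀: β₁ = -5.762 vs H₁: β₁ > -5.762.
t = (b₁ − β₁⁰)/SE = (-3.211 − (-5.762)) / 2.042 = 1.249.
df = n − 2 = 167 − 2 = 165.
One-sided p ≈ 0.1067, which is ≥ 0.1, so fail to reject H₀.
The data do not give significant evidence that the true slope on vehicle weight exceeds -5.762 mpg per unit.

t = 1.249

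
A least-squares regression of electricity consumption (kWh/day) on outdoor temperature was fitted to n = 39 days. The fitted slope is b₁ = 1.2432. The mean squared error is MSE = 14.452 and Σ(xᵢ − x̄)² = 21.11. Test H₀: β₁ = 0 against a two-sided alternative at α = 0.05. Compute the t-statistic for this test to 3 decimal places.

t = 1.503

SE(b₁) = √(MSE/Sₓₓ) = √(14.452/21.11) = 0.827408.
t = 1.2432 / 0.827408 = 1.503.
df = n − 2 = 37.
Two-sided p ≈ 0.1414, which is ≥ 0.05, so fail to reject H₀.
The data do not give significant evidence of an association between outdoor temperature and electricity consumption.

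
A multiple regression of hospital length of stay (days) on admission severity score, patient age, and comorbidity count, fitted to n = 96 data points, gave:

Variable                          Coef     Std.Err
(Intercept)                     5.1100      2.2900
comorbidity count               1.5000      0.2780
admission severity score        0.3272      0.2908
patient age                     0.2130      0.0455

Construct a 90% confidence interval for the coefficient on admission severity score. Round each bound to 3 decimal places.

Read off: b = 0.3272, SE = 0.2908 for admission severity score.
df = n − k − 1 = 96 − 3 − 1 = 92.
t* = t_{0.05, 92} = 1.661585.
Margin = t* × SE = 1.661585 × 0.2908 = 0.48319.
CI: 0.3272 ± 0.48319 → (-0.156, 0.810).

(-0.156, 0.810)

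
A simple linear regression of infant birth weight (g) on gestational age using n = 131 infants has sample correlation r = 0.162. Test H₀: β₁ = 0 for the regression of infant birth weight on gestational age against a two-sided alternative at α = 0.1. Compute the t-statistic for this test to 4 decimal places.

t = 1.8646

t = r·√(n − 2)/√(1 − r²) = 0.162·√129/√0.973756 = 1.8646.
df = n − 2 = 129.
Two-sided p ≈ 0.0645, which is < 0.1, so reject H₀.
There is evidence of a linear association between gestational age and infant birth weight.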